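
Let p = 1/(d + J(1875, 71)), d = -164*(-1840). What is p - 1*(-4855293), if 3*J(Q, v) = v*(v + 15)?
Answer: 4425046066101/911386 ≈ 4.8553e+6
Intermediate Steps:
J(Q, v) = v*(15 + v)/3 (J(Q, v) = (v*(v + 15))/3 = (v*(15 + v))/3 = v*(15 + v)/3)
d = 301760
p = 3/911386 (p = 1/(301760 + (⅓)*71*(15 + 71)) = 1/(301760 + (⅓)*71*86) = 1/(301760 + 6106/3) = 1/(911386/3) = 3/911386 ≈ 3.2917e-6)
p - 1*(-4855293) = 3/911386 - 1*(-4855293) = 3/911386 + 4855293 = 4425046066101/911386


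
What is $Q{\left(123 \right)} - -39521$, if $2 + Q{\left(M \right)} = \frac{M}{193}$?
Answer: $\frac{7627290}{193} \approx 39520.0$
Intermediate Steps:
$Q{\left(M \right)} = -2 + \frac{M}{193}$
$Q{\left(123 \right)} - -39521 = \left(-2 + \frac{1}{193} \cdot 123\right) - -39521 = \left(-2 + \frac{123}{193}\right) + 39521 = - \frac{263}{193} + 39521 = \frac{7627290}{193}$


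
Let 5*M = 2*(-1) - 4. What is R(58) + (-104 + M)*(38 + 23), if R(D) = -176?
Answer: -32966/5 ≈ -6593.2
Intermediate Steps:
M = -6/5 (M = (2*(-1) - 4)/5 = (-2 - 4)/5 = (1/5)*(-6) = -6/5 ≈ -1.2000)
R(58) + (-104 + M)*(38 + 23) = -176 + (-104 - 6/5)*(38 + 23) = -176 - 526/5*61 = -176 - 32086/5 = -32966/5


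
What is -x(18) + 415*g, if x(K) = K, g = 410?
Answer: 170132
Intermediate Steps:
-x(18) + 415*g = -1*18 + 415*410 = -18 + 170150 = 170132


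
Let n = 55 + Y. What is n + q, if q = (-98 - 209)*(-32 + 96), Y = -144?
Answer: -19737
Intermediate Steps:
q = -19648 (q = -307*64 = -19648)
n = -89 (n = 55 - 144 = -89)
n + q = -89 - 19648 = -19737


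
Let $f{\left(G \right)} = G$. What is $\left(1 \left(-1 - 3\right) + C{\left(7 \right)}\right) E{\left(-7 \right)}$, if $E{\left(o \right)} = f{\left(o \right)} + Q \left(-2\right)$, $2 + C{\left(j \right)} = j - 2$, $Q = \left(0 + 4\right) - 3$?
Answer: $9$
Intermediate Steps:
$Q = 1$ ($Q = 4 - 3 = 1$)
$C{\left(j \right)} = -4 + j$ ($C{\left(j \right)} = -2 + \left(j - 2\right) = -2 + \left(-2 + j\right) = -4 + j$)
$E{\left(o \right)} = -2 + o$ ($E{\left(o \right)} = o + 1 \left(-2\right) = o - 2 = -2 + o$)
$\left(1 \left(-1 - 3\right) + C{\left(7 \right)}\right) E{\left(-7 \right)} = \left(1 \left(-1 - 3\right) + \left(-4 + 7\right)\right) \left(-2 - 7\right) = \left(1 \left(-4\right) + 3\right) \left(-9\right) = \left(-4 + 3\right) \left(-9\right) = \left(-1\right) \left(-9\right) = 9$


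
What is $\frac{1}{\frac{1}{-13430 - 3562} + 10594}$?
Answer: $\frac{16992}{180013247} \approx 9.4393 \cdot 10^{-5}$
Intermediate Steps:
$\frac{1}{\frac{1}{-13430 - 3562} + 10594} = \frac{1}{\frac{1}{-16992} + 10594} = \frac{1}{- \frac{1}{16992} + 10594} = \frac{1}{\frac{180013247}{16992}} = \frac{16992}{180013247}$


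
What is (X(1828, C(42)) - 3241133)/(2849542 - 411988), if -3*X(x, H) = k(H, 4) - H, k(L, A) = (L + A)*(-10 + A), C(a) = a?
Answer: -3241027/2437554 ≈ -1.3296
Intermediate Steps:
k(L, A) = (-10 + A)*(A + L) (k(L, A) = (A + L)*(-10 + A) = (-10 + A)*(A + L))
X(x, H) = 8 + 7*H/3 (X(x, H) = -((4² - 10*4 - 10*H + 4*H) - H)/3 = -((16 - 40 - 10*H + 4*H) - H)/3 = -((-24 - 6*H) - H)/3 = -(-24 - 7*H)/3 = 8 + 7*H/3)
(X(1828, C(42)) - 3241133)/(2849542 - 411988) = ((8 + (7/3)*42) - 3241133)/(2849542 - 411988) = ((8 + 98) - 3241133)/2437554 = (106 - 3241133)*(1/2437554) = -3241027*1/2437554 = -3241027/2437554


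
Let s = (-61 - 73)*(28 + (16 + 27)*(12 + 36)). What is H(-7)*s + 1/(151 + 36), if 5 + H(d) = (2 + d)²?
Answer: -1048426719/187 ≈ -5.6066e+6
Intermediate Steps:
H(d) = -5 + (2 + d)²
s = -280328 (s = -134*(28 + 43*48) = -134*(28 + 2064) = -134*2092 = -280328)
H(-7)*s + 1/(151 + 36) = (-5 + (2 - 7)²)*(-280328) + 1/(151 + 36) = (-5 + (-5)²)*(-280328) + 1/187 = (-5 + 25)*(-280328) + 1/187 = 20*(-280328) + 1/187 = -5606560 + 1/187 = -1048426719/187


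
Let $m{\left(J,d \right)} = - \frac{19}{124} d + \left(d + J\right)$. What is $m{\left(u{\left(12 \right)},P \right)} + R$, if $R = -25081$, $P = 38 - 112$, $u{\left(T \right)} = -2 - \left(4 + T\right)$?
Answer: $- \frac{1560023}{62} \approx -25162.0$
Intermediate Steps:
$u{\left(T \right)} = -6 - T$ ($u{\left(T \right)} = -2 - \left(4 + T\right) = -6 - T$)
$P = -74$
$m{\left(J,d \right)} = J + \frac{105 d}{124}$ ($m{\left(J,d \right)} = \left(-19\right) \frac{1}{124} d + \left(J + d\right) = - \frac{19 d}{124} + \left(J + d\right) = J + \frac{105 d}{124}$)
$m{\left(u{\left(12 \right)},P \right)} + R = \left(\left(-6 - 12\right) + \frac{105}{124} \left(-74\right)\right) - 25081 = \left(\left(-6 - 12\right) - \frac{3885}{62}\right) - 25081 = \left(-18 - \frac{3885}{62}\right) - 25081 = - \frac{5001}{62} - 25081 = - \frac{1560023}{62}$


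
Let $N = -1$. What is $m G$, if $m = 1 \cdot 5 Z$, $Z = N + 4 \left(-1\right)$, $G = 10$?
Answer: $-250$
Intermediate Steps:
$Z = -5$ ($Z = -1 + 4 \left(-1\right) = -1 - 4 = -5$)
$m = -25$ ($m = 1 \cdot 5 \left(-5\right) = 5 \left(-5\right) = -25$)
$m G = \left(-25\right) 10 = -250$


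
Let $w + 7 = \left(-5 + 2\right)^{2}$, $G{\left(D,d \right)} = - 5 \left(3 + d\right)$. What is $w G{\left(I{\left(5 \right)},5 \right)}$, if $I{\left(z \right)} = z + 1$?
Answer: $-80$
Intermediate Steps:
$I{\left(z \right)} = 1 + z$
$G{\left(D,d \right)} = -15 - 5 d$
$w = 2$ ($w = -7 + \left(-5 + 2\right)^{2} = -7 + \left(-3\right)^{2} = -7 + 9 = 2$)
$w G{\left(I{\left(5 \right)},5 \right)} = 2 \left(-15 - 25\right) = 2 \left(-40\right) = -80$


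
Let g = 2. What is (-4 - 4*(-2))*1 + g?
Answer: 6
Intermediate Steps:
(-4 - 4*(-2))*1 + g = (-4 - 4*(-2))*1 + 2 = (-4 + 8)*1 + 2 = 4*1 + 2 = 4 + 2 = 6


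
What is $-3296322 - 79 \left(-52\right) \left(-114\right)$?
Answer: $-3764634$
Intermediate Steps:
$-3296322 - 79 \left(-52\right) \left(-114\right) = -3296322 - \left(-4108\right) \left(-114\right) = -3296322 - 468312 = -3764634$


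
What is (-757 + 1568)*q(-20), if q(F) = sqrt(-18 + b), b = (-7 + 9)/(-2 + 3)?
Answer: 3244*I ≈ 3244.0*I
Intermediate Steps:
b = 2 (b = 2/1 = 2*1 = 2)
q(F) = 4*I (q(F) = sqrt(-18 + 2) = sqrt(-16) = 4*I)
(-757 + 1568)*q(-20) = (-757 + 1568)*(4*I) = 811*(4*I) = 3244*I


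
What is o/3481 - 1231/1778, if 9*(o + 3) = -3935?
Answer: -45610435/55702962 ≈ -0.81882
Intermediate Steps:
o = -3962/9 (o = -3 + (1/9)*(-3935) = -3 - 3935/9 = -3962/9 ≈ -440.22)
o/3481 - 1231/1778 = -3962/9/3481 - 1231/1778 = -3962/9*1/3481 - 1231*1/1778 = -3962/31329 - 1231/1778 = -45610435/55702962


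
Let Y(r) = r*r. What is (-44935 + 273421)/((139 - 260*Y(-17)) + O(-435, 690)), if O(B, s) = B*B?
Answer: 114243/57112 ≈ 2.0003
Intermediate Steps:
Y(r) = r²
O(B, s) = B²
(-44935 + 273421)/((139 - 260*Y(-17)) + O(-435, 690)) = (-44935 + 273421)/((139 - 260*(-17)²) + (-435)²) = 228486/((139 - 260*289) + 189225) = 228486/((139 - 75140) + 189225) = 228486/(-75001 + 189225) = 228486/114224 = 228486*(1/114224) = 114243/57112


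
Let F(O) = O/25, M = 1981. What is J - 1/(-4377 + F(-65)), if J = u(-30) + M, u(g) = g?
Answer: 42723003/21898 ≈ 1951.0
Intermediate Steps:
F(O) = O/25 (F(O) = O*(1/25) = O/25)
J = 1951 (J = -30 + 1981 = 1951)
J - 1/(-4377 + F(-65)) = 1951 - 1/(-4377 + (1/25)*(-65)) = 1951 - 1/(-4377 - 13/5) = 1951 - 1/(-21898/5) = 1951 - 1*(-5/21898) = 1951 + 5/21898 = 42723003/21898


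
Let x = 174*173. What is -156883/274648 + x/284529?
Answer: -12123436337/26048440264 ≈ -0.46542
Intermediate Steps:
x = 30102
-156883/274648 + x/284529 = -156883/274648 + 30102/284529 = -156883*1/274648 + 30102*(1/284529) = -156883/274648 + 10034/94843 = -12123436337/26048440264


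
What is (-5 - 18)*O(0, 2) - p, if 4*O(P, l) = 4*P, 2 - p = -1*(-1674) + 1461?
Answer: 3133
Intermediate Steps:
p = -3133 (p = 2 - (-1*(-1674) + 1461) = 2 - (1674 + 1461) = 2 - 1*3135 = 2 - 3135 = -3133)
O(P, l) = P (O(P, l) = (4*P)/4 = P)
(-5 - 18)*O(0, 2) - p = (-5 - 18)*0 - 1*(-3133) = -23*0 + 3133 = 0 + 3133 = 3133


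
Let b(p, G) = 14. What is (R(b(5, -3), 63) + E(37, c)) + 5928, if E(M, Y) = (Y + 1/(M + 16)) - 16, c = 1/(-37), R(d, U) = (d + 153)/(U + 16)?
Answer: 916207351/154919 ≈ 5914.1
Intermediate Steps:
R(d, U) = (153 + d)/(16 + U)
c = -1/37 ≈ -0.027027
E(M, Y) = -16 + Y + 1/(16 + M) (E(M, Y) = (Y + 1/(16 + M)) - 16 = -16 + Y + 1/(16 + M))
(R(b(5, -3), 63) + E(37, c)) + 5928 = ((153 + 14)/(16 + 63) + (-255 - 16*37 + 16*(-1/37) + 37*(-1/37))/(16 + 37)) + 5928 = (167/79 + (-255 - 592 - 16/37 - 1)/53) + 5928 = ((1/79)*167 + (1/53)*(-31392/37)) + 5928 = (167/79 - 31392/1961) + 5928 = -2152481/154919 + 5928 = 916207351/154919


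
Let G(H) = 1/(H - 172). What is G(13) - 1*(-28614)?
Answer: 4549625/159 ≈ 28614.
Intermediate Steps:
G(H) = 1/(-172 + H)
G(13) - 1*(-28614) = 1/(-172 + 13) - 1*(-28614) = 1/(-159) + 28614 = -1/159 + 28614 = 4549625/159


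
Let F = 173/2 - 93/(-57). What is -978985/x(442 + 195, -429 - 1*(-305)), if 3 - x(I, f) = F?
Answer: 7440286/647 ≈ 11500.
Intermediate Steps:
F = 3349/38 (F = 173*(1/2) - 93*(-1/57) = 173/2 + 31/19 = 3349/38 ≈ 88.132)
x(I, f) = -3235/38 (x(I, f) = 3 - 1*3349/38 = 3 - 3349/38 = -3235/38)
-978985/x(442 + 195, -429 - 1*(-305)) = -978985/(-3235/38) = -978985*(-38/3235) = 7440286/647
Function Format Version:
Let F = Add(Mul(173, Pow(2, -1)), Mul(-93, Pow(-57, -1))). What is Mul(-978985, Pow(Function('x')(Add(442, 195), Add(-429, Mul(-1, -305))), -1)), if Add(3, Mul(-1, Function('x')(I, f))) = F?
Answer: Rational(7440286, 647) ≈ 11500.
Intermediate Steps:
F = Rational(3349, 38) (F = Add(Mul(173, Rational(1, 2)), Mul(-93, Rational(-1, 57))) = Add(Rational(173, 2), Rational(31, 19)) = Rational(3349, 38) ≈ 88.132)
Function('x')(I, f) = Rational(-3235, 38) (Function('x')(I, f) = Add(3, Mul(-1, Rational(3349, 38))) = Add(3, Rational(-3349, 38)) = Rational(-3235, 38))
Mul(-978985, Pow(Function('x')(Add(442, 195), Add(-429, Mul(-1, -305))), -1)) = Mul(-978985, Pow(Rational(-3235, 38), -1)) = Mul(-978985, Rational(-38, 3235)) = Rational(7440286, 647)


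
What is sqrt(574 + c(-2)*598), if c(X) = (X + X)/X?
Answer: sqrt(1770) ≈ 42.071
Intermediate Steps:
c(X) = 2 (c(X) = (2*X)/X = 2)
sqrt(574 + c(-2)*598) = sqrt(574 + 2*598) = sqrt(574 + 1196) = sqrt(1770)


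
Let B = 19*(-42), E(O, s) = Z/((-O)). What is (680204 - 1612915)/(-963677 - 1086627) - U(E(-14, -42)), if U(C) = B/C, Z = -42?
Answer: -544448153/2050304 ≈ -265.54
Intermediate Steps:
E(O, s) = 42/O (E(O, s) = -42*(-1/O) = -(-42)/O = 42/O)
B = -798
U(C) = -798/C
(680204 - 1612915)/(-963677 - 1086627) - U(E(-14, -42)) = (680204 - 1612915)/(-963677 - 1086627) - (-798)/(42/(-14)) = -932711/(-2050304) - (-798)/(42*(-1/14)) = -932711*(-1/2050304) - (-798)/(-3) = 932711/2050304 - (-798)*(-1)/3 = 932711/2050304 - 1*266 = 932711/2050304 - 266 = -544448153/2050304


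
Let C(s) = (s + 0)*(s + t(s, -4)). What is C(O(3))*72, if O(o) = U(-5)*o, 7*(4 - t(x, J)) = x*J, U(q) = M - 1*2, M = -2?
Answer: 89856/7 ≈ 12837.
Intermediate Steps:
U(q) = -4 (U(q) = -2 - 1*2 = -2 - 2 = -4)
t(x, J) = 4 - J*x/7 (t(x, J) = 4 - x*J/7 = 4 - J*x/7)
O(o) = -4*o
C(s) = s*(4 + 11*s/7) (C(s) = (s + 0)*(s + (4 - ⅐*(-4)*s)) = s*(s + (4 + 4*s/7)) = s*(4 + 11*s/7))
C(O(3))*72 = ((-4*3)*(28 + 11*(-4*3))/7)*72 = ((⅐)*(-12)*(28 + 11*(-12)))*72 = ((⅐)*(-12)*(28 - 132))*72 = ((⅐)*(-12)*(-104))*72 = (1248/7)*72 = 89856/7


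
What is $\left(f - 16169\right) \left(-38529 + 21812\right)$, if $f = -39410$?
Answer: $929114143$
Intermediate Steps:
$\left(f - 16169\right) \left(-38529 + 21812\right) = \left(-39410 - 16169\right) \left(-38529 + 21812\right) = \left(-55579\right) \left(-16717\right) = 929114143$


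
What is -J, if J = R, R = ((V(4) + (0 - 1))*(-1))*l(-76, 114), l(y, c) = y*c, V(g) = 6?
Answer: -43320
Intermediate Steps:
l(y, c) = c*y
R = 43320 (R = ((6 + (0 - 1))*(-1))*(114*(-76)) = ((6 - 1)*(-1))*(-8664) = (5*(-1))*(-8664) = -5*(-8664) = 43320)
J = 43320
-J = -1*43320 = -43320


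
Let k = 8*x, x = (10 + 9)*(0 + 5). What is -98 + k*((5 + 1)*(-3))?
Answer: -13778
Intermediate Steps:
x = 95 (x = 19*5 = 95)
k = 760 (k = 8*95 = 760)
-98 + k*((5 + 1)*(-3)) = -98 + 760*((5 + 1)*(-3)) = -98 + 760*(6*(-3)) = -98 + 760*(-18) = -98 - 13680 = -13778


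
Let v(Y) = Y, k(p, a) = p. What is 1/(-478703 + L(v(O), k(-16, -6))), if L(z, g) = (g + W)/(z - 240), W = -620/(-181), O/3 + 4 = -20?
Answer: -14118/6758328385 ≈ -2.0890e-6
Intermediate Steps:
O = -72 (O = -12 + 3*(-20) = -12 - 60 = -72)
W = 620/181 (W = -620*(-1/181) = 620/181 ≈ 3.4254)
L(z, g) = (620/181 + g)/(-240 + z) (L(z, g) = (g + 620/181)/(z - 240) = (620/181 + g)/(-240 + z))
1/(-478703 + L(v(O), k(-16, -6))) = 1/(-478703 + (620/181 - 16)/(-240 - 72)) = 1/(-478703 - 2276/181/(-312)) = 1/(-478703 - 1/312*(-2276/181)) = 1/(-478703 + 569/14118) = 1/(-6758328385/14118) = -14118/6758328385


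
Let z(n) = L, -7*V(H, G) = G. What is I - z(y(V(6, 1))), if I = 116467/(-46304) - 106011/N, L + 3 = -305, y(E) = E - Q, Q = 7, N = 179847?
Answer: 282117417379/925292832 ≈ 304.90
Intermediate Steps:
V(H, G) = -G/7
y(E) = -7 + E (y(E) = E - 1*7 = E - 7 = -7 + E)
L = -308 (L = -3 - 305 = -308)
I = -2872774877/925292832 (I = 116467/(-46304) - 106011/179847 = 116467*(-1/46304) - 106011*1/179847 = -116467/46304 - 11779/19983 = -2872774877/925292832 ≈ -3.1047)
z(n) = -308
I - z(y(V(6, 1))) = -2872774877/925292832 - 1*(-308) = -2872774877/925292832 + 308 = 282117417379/925292832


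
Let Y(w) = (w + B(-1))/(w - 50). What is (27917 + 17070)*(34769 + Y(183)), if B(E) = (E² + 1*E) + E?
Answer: 29720076719/19 ≈ 1.5642e+9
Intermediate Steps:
B(E) = E² + 2*E (B(E) = (E² + E) + E = (E + E²) + E = E² + 2*E)
Y(w) = (-1 + w)/(-50 + w) (Y(w) = (w - (2 - 1))/(w - 50) = (w - 1*1)/(-50 + w) = (w - 1)/(-50 + w) = (-1 + w)/(-50 + w))
(27917 + 17070)*(34769 + Y(183)) = (27917 + 17070)*(34769 + (-1 + 183)/(-50 + 183)) = 44987*(34769 + 182/133) = 44987*(34769 + (1/133)*182) = 44987*(34769 + 26/19) = 44987*(660637/19) = 29720076719/19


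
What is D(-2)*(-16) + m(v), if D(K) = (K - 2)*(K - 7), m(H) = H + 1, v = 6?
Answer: -569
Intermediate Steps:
m(H) = 1 + H
D(K) = (-7 + K)*(-2 + K) (D(K) = (-2 + K)*(-7 + K) = (-7 + K)*(-2 + K))
D(-2)*(-16) + m(v) = (14 + (-2)² - 9*(-2))*(-16) + (1 + 6) = (14 + 4 + 18)*(-16) + 7 = 36*(-16) + 7 = -576 + 7 = -569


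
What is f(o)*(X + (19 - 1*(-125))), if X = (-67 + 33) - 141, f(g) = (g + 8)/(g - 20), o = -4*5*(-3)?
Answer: -527/10 ≈ -52.700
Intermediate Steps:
o = 60 (o = -20*(-3) = 60)
f(g) = (8 + g)/(-20 + g)
X = -175 (X = -34 - 141 = -175)
f(o)*(X + (19 - 1*(-125))) = ((8 + 60)/(-20 + 60))*(-175 + (19 - 1*(-125))) = (68/40)*(-175 + (19 + 125)) = ((1/40)*68)*(-175 + 144) = (17/10)*(-31) = -527/10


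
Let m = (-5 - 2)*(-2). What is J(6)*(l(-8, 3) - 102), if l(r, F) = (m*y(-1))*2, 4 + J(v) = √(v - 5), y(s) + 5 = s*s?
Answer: 642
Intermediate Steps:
y(s) = -5 + s² (y(s) = -5 + s*s = -5 + s²)
m = 14 (m = -7*(-2) = 14)
J(v) = -4 + √(-5 + v) (J(v) = -4 + √(v - 5) = -4 + √(-5 + v))
l(r, F) = -112 (l(r, F) = (14*(-5 + (-1)²))*2 = (14*(-5 + 1))*2 = (14*(-4))*2 = -56*2 = -112)
J(6)*(l(-8, 3) - 102) = (-4 + √(-5 + 6))*(-112 - 102) = (-4 + √1)*(-214) = (-4 + 1)*(-214) = -3*(-214) = 642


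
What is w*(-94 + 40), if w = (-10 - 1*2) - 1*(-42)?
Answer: -1620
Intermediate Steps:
w = 30 (w = (-10 - 2) + 42 = -12 + 42 = 30)
w*(-94 + 40) = 30*(-94 + 40) = 30*(-54) = -1620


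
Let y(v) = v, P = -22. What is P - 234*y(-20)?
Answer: 4658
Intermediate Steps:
P - 234*y(-20) = -22 - 234*(-20) = -22 + 4680 = 4658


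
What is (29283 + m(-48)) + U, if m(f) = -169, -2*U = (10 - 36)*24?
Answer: 29426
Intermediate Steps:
U = 312 (U = -(10 - 36)*24/2 = -(-13)*24 = -½*(-624) = 312)
(29283 + m(-48)) + U = (29283 - 169) + 312 = 29114 + 312 = 29426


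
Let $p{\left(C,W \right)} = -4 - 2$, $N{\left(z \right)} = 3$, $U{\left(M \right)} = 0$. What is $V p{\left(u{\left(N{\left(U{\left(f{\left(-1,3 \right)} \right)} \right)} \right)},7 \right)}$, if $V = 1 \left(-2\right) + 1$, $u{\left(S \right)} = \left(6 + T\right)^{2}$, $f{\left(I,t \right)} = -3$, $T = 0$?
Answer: $6$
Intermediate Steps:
$u{\left(S \right)} = 36$ ($u{\left(S \right)} = \left(6 + 0\right)^{2} = 6^{2} = 36$)
$p{\left(C,W \right)} = -6$
$V = -1$ ($V = -2 + 1 = -1$)
$V p{\left(u{\left(N{\left(U{\left(f{\left(-1,3 \right)} \right)} \right)} \right)},7 \right)} = \left(-1\right) \left(-6\right) = 6$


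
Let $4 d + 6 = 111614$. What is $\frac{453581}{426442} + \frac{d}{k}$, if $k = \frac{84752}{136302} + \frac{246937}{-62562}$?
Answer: $- \frac{5636124756919941437}{671782430202150} \approx -8389.8$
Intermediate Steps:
$d = 27902$ ($d = - \frac{3}{2} + \frac{1}{4} \cdot 111614 = - \frac{3}{2} + \frac{55807}{2} = 27902$)
$k = - \frac{1575319575}{473740318}$ ($k = 84752 \cdot \frac{1}{136302} + 246937 \left(- \frac{1}{62562}\right) = \frac{42376}{68151} - \frac{246937}{62562} = - \frac{1575319575}{473740318} \approx -3.3253$)
$\frac{453581}{426442} + \frac{d}{k} = \frac{453581}{426442} + \frac{27902}{- \frac{1575319575}{473740318}} = 453581 \cdot \frac{1}{426442} + 27902 \left(- \frac{473740318}{1575319575}\right) = \frac{453581}{426442} - \frac{13218302352836}{1575319575} = - \frac{5636124756919941437}{671782430202150}$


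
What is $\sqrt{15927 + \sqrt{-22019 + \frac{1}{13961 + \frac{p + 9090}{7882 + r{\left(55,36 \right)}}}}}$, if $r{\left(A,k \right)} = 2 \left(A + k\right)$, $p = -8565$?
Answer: $\frac{\sqrt{457755460300646727 + 5361049 i \sqrt{632844694391406803}}}{5361049} \approx 126.2 + 0.58789 i$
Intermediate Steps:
$r{\left(A,k \right)} = 2 A + 2 k$
$\sqrt{15927 + \sqrt{-22019 + \frac{1}{13961 + \frac{p + 9090}{7882 + r{\left(55,36 \right)}}}}} = \sqrt{15927 + \sqrt{-22019 + \frac{1}{13961 + \frac{-8565 + 9090}{7882 + \left(2 \cdot 55 + 2 \cdot 36\right)}}}} = \sqrt{15927 + \sqrt{-22019 + \frac{1}{13961 + \frac{525}{7882 + \left(110 + 72\right)}}}} = \sqrt{15927 + \sqrt{-22019 + \frac{1}{13961 + \frac{525}{7882 + 182}}}} = \sqrt{15927 + \sqrt{-22019 + \frac{1}{13961 + \frac{525}{8064}}}} = \sqrt{15927 + \sqrt{-22019 + \frac{1}{13961 + 525 \cdot \frac{1}{8064}}}} = \sqrt{15927 + \sqrt{-22019 + \frac{1}{13961 + \frac{25}{384}}}} = \sqrt{15927 + \sqrt{-22019 + \frac{1}{\frac{5361049}{384}}}} = \sqrt{15927 + \sqrt{-22019 + \frac{384}{5361049}}} = \sqrt{15927 + \sqrt{- \frac{118044937547}{5361049}}} = \sqrt{15927 + \frac{i \sqrt{632844694391406803}}{5361049}}$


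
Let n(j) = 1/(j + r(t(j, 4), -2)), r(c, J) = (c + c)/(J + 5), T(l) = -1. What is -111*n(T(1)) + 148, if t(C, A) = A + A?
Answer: 1591/13 ≈ 122.38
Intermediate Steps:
t(C, A) = 2*A
r(c, J) = 2*c/(5 + J) (r(c, J) = (2*c)/(5 + J) = 2*c/(5 + J))
n(j) = 1/(16/3 + j) (n(j) = 1/(j + 2*(2*4)/(5 - 2)) = 1/(j + 2*8/3) = 1/(j + 2*8*(⅓)) = 1/(j + 16/3) = 1/(16/3 + j))
-111*n(T(1)) + 148 = -333/(16 + 3*(-1)) + 148 = -333/(16 - 3) + 148 = -333/13 + 148 = 1591/13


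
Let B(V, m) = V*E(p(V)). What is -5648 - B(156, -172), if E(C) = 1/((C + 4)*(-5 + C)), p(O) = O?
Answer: -34113959/6040 ≈ -5648.0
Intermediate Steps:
E(C) = 1/((-5 + C)*(4 + C)) (E(C) = 1/((4 + C)*(-5 + C)) = 1/((-5 + C)*(4 + C)))
B(V, m) = V/(-20 + V² - V)
-5648 - B(156, -172) = -5648 - 156/(-20 + 156² - 1*156) = -5648 - 156/(-20 + 24336 - 156) = -5648 - 156/24160 = -5648 - 1*39/6040 = -5648 - 39/6040 = -34113959/6040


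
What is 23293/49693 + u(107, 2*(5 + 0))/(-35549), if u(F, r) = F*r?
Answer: 774871347/1766536457 ≈ 0.43864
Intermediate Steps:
23293/49693 + u(107, 2*(5 + 0))/(-35549) = 23293/49693 + (107*(2*(5 + 0)))/(-35549) = 23293*(1/49693) + (107*(2*5))*(-1/35549) = 23293/49693 + (107*10)*(-1/35549) = 23293/49693 + 1070*(-1/35549) = 23293/49693 - 1070/35549 = 774871347/1766536457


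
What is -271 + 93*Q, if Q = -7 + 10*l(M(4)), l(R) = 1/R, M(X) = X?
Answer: -1379/2 ≈ -689.50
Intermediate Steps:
l(R) = 1/R
Q = -9/2 (Q = -7 + 10/4 = -7 + 10*(¼) = -7 + 5/2 = -9/2 ≈ -4.5000)
-271 + 93*Q = -271 + 93*(-9/2) = -271 - 837/2 = -1379/2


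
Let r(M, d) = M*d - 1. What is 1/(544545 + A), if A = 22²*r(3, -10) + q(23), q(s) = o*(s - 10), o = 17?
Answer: 1/529762 ≈ 1.8876e-6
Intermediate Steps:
q(s) = -170 + 17*s (q(s) = 17*(s - 10) = 17*(-10 + s) = -170 + 17*s)
r(M, d) = -1 + M*d
A = -14783 (A = 22²*(-1 + 3*(-10)) + (-170 + 17*23) = 484*(-1 - 30) + (-170 + 391) = 484*(-31) + 221 = -15004 + 221 = -14783)
1/(544545 + A) = 1/(544545 - 14783) = 1/529762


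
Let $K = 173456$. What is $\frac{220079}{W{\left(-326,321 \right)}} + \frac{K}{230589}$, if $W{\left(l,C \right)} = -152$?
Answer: $- \frac{50721431219}{35049528} \approx -1447.1$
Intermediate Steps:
$\frac{220079}{W{\left(-326,321 \right)}} + \frac{K}{230589} = \frac{220079}{-152} + \frac{173456}{230589} = 220079 \left(- \frac{1}{152}\right) + 173456 \cdot \frac{1}{230589} = - \frac{220079}{152} + \frac{173456}{230589} = - \frac{50721431219}{35049528}$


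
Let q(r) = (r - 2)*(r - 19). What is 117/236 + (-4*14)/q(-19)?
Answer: 5725/13452 ≈ 0.42559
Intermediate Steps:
q(r) = (-19 + r)*(-2 + r) (q(r) = (-2 + r)*(-19 + r) = (-19 + r)*(-2 + r))
117/236 + (-4*14)/q(-19) = 117/236 + (-4*14)/(38 + (-19)**2 - 21*(-19)) = 117*(1/236) - 56/(38 + 361 + 399) = 117/236 - 56/798 = 117/236 - 56*1/798 = 117/236 - 4/57 = 5725/13452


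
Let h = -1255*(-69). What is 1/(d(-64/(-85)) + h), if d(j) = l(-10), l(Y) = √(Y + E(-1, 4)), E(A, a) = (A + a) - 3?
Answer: 17319/1499738807 - I*√10/7498694035 ≈ 1.1548e-5 - 4.2171e-10*I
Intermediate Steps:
E(A, a) = -3 + A + a
l(Y) = √Y (l(Y) = √(Y + (-3 - 1 + 4)) = √(Y + 0) = √Y)
d(j) = I*√10 (d(j) = √(-10) = I*√10)
h = 86595 (h = -1*(-86595) = 86595)
1/(d(-64/(-85)) + h) = 1/(I*√10 + 86595) = 1/(86595 + I*√10)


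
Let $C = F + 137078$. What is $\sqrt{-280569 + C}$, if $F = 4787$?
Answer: $4 i \sqrt{8669} \approx 372.43 i$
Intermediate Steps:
$C = 141865$ ($C = 4787 + 137078 = 141865$)
$\sqrt{-280569 + C} = \sqrt{-280569 + 141865} = \sqrt{-138704} = 4 i \sqrt{8669}$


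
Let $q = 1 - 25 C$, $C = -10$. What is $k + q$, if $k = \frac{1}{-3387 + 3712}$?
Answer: $\frac{81576}{325} \approx 251.0$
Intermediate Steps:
$q = 251$ ($q = 1 - -250 = 1 + 250 = 251$)
$k = \frac{1}{325} \approx 0.0030769$
$k + q = \frac{1}{325} + 251 = \frac{81576}{325}$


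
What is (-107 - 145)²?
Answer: 63504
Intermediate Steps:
(-107 - 145)² = (-252)² = 63504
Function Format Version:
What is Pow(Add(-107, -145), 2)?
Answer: 63504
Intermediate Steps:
Pow(Add(-107, -145), 2) = Pow(-252, 2) = 63504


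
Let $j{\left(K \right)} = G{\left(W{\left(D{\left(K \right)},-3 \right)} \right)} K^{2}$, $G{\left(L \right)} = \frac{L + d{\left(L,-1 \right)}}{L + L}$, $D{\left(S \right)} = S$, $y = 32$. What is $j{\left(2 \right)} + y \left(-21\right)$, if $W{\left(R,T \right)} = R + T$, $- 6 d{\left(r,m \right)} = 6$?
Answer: $-668$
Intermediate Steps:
$d{\left(r,m \right)} = -1$ ($d{\left(r,m \right)} = \left(- \frac{1}{6}\right) 6 = -1$)
$G{\left(L \right)} = \frac{-1 + L}{2 L}$ ($G{\left(L \right)} = \frac{L - 1}{L + L} = \frac{-1 + L}{2 L}$)
$j{\left(K \right)} = \frac{K^{2} \left(-4 + K\right)}{2 \left(-3 + K\right)}$ ($j{\left(K \right)} = \frac{-1 + \left(K - 3\right)}{2 \left(K - 3\right)} K^{2} = \frac{-1 + \left(-3 + K\right)}{2 \left(-3 + K\right)} K^{2} = \frac{-4 + K}{2 \left(-3 + K\right)} K^{2} = \frac{K^{2} \left(-4 + K\right)}{2 \left(-3 + K\right)}$)
$j{\left(2 \right)} + y \left(-21\right) = \frac{2^{2} \left(-4 + 2\right)}{2 \left(-3 + 2\right)} + 32 \left(-21\right) = \frac{1}{2} \cdot 4 \frac{1}{-1} \left(-2\right) - 672 = \frac{1}{2} \cdot 4 \left(-1\right) \left(-2\right) - 672 = 4 - 672 = -668$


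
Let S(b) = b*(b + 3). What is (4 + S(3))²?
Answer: 484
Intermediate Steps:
S(b) = b*(3 + b)
(4 + S(3))² = (4 + 3*(3 + 3))² = (4 + 3*6)² = (4 + 18)² = 22² = 484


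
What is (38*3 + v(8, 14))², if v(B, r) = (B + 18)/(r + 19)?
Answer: 14348944/1089 ≈ 13176.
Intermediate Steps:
v(B, r) = (18 + B)/(19 + r)
(38*3 + v(8, 14))² = (38*3 + (18 + 8)/(19 + 14))² = (114 + 26/33)² = (3788/33)² = 14348944/1089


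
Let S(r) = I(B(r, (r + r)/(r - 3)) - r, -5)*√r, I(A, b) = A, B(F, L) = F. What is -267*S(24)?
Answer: 0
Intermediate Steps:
S(r) = 0 (S(r) = (r - r)*√r = 0*√r = 0)
-267*S(24) = -267*0 = 0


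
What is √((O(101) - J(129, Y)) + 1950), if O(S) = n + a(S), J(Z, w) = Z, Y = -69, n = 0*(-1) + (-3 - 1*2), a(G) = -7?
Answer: 3*√201 ≈ 42.532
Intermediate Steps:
n = -5 (n = 0 + (-3 - 2) = 0 - 5 = -5)
O(S) = -12 (O(S) = -5 - 7 = -12)
√((O(101) - J(129, Y)) + 1950) = √((-12 - 1*129) + 1950) = √((-12 - 129) + 1950) = √(-141 + 1950) = √1809 = 3*√201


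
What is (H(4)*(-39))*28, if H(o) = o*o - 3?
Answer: -14196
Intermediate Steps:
H(o) = -3 + o² (H(o) = o² - 3 = -3 + o²)
(H(4)*(-39))*28 = ((-3 + 4²)*(-39))*28 = ((-3 + 16)*(-39))*28 = (13*(-39))*28 = -507*28 = -14196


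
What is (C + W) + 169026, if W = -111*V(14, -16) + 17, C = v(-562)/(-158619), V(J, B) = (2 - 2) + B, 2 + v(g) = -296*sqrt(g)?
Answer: 27095138963/158619 + 8*I*sqrt(562)/4287 ≈ 1.7082e+5 + 0.044239*I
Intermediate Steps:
v(g) = -2 - 296*sqrt(g)
V(J, B) = B (V(J, B) = 0 + B = B)
C = 2/158619 + 8*I*sqrt(562)/4287 (C = (-2 - 296*I*sqrt(562))/(-158619) = (-2 - 296*I*sqrt(562))*(-1/158619) = 2/158619 + 8*I*sqrt(562)/4287 ≈ 1.2609e-5 + 0.044239*I)
W = 1793 (W = -111*(-16) + 17 = 1776 + 17 = 1793)
(C + W) + 169026 = ((2/158619 + 8*I*sqrt(562)/4287) + 1793) + 169026 = (284403869/158619 + 8*I*sqrt(562)/4287) + 169026 = 27095138963/158619 + 8*I*sqrt(562)/4287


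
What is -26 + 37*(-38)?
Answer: -1432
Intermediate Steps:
-26 + 37*(-38) = -26 - 1406 = -1432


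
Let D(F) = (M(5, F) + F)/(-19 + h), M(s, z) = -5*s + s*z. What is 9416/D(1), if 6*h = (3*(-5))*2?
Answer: 225984/19 ≈ 11894.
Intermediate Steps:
h = -5 (h = ((3*(-5))*2)/6 = (-15*2)/6 = (⅙)*(-30) = -5)
D(F) = 25/24 - F/4 (D(F) = (5*(-5 + F) + F)/(-19 - 5) = ((-25 + 5*F) + F)/(-24) = (-25 + 6*F)*(-1/24) = 25/24 - F/4)
9416/D(1) = 9416/(25/24 - ¼*1) = 9416/(25/24 - ¼) = 9416/(19/24) = 9416*(24/19) = 225984/19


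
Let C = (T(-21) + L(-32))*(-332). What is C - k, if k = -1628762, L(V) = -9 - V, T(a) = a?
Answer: 1628098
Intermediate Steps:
C = -664 (C = (-21 + (-9 - 1*(-32)))*(-332) = (-21 + (-9 + 32))*(-332) = (-21 + 23)*(-332) = 2*(-332) = -664)
C - k = -664 - 1*(-1628762) = -664 + 1628762 = 1628098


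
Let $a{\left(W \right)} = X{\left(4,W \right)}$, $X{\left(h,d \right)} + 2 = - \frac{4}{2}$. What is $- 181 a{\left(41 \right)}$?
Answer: $724$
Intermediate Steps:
$X{\left(h,d \right)} = -4$ ($X{\left(h,d \right)} = -2 - \frac{4}{2} = -2 - 2 = -4$)
$a{\left(W \right)} = -4$
$- 181 a{\left(41 \right)} = \left(-181\right) \left(-4\right) = 724$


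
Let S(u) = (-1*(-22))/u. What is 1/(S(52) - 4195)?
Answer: -26/109059 ≈ -0.00023840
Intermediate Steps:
S(u) = 22/u
1/(S(52) - 4195) = 1/(22/52 - 4195) = 1/(22*(1/52) - 4195) = 1/(11/26 - 4195) = 1/(-109059/26) = -26/109059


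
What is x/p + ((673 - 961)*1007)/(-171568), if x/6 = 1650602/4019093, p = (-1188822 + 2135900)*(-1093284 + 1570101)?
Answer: 5482974931463363221124/3243624638082966627919 ≈ 1.6904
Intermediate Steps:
p = 451582890726 (p = 947078*476817 = 451582890726)
x = 9903612/4019093 (x = 6*(1650602/4019093) = 9903612/4019093 ≈ 2.4641)
x/p + ((673 - 961)*1007)/(-171568) = (9903612/4019093)/451582890726 + ((673 - 961)*1007)/(-171568) = (9903612/4019093)*(1/451582890726) - 288*1007*(-1/171568) = 1650602/302492272506105253 - 290016*(-1/171568) = 1650602/302492272506105253 + 18126/10723 = 5482974931463363221124/3243624638082966627919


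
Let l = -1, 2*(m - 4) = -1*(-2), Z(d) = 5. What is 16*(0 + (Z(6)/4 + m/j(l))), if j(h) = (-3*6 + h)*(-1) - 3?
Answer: 25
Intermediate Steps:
m = 5 (m = 4 + (-1*(-2))/2 = 4 + (½)*2 = 4 + 1 = 5)
j(h) = 15 - h (j(h) = (-18 + h)*(-1) - 3 = (18 - h) - 3 = 15 - h)
16*(0 + (Z(6)/4 + m/j(l))) = 16*(0 + (5/4 + 5/(15 - 1*(-1)))) = 16*(0 + (5*(¼) + 5/(15 + 1))) = 16*(0 + (5/4 + 5/16)) = 16*(0 + 25/16) = 16*(25/16) = 25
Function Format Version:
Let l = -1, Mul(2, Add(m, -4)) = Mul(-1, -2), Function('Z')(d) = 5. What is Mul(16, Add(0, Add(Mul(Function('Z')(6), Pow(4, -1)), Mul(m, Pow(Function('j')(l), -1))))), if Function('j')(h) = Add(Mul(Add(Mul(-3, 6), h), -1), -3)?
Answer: 25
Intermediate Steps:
m = 5 (m = Add(4, Mul(Rational(1, 2), Mul(-1, -2))) = Add(4, Mul(Rational(1, 2), 2)) = Add(4, 1) = 5)
Function('j')(h) = Add(15, Mul(-1, h)) (Function('j')(h) = Add(Mul(Add(-18, h), -1), -3) = Add(Add(18, Mul(-1, h)), -3) = Add(15, Mul(-1, h)))
Mul(16, Add(0, Add(Mul(Function('Z')(6), Pow(4, -1)), Mul(m, Pow(Function('j')(l), -1))))) = Mul(16, Add(0, Add(Mul(5, Pow(4, -1)), Mul(5, Pow(Add(15, Mul(-1, -1)), -1))))) = Mul(16, Add(0, Add(Mul(5, Rational(1, 4)), Mul(5, Pow(Add(15, 1), -1))))) = Mul(16, Add(0, Add(Rational(5, 4), Mul(5, Pow(16, -1))))) = Mul(16, Add(0, Add(Rational(5, 4), Mul(5, Rational(1, 16))))) = Mul(16, Add(0, Add(Rational(5, 4), Rational(5, 16)))) = Mul(16, Add(0, Rational(25, 16))) = Mul(16, Rational(25, 16)) = 25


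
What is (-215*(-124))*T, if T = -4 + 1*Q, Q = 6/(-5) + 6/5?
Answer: -106640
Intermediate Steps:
Q = 0 (Q = 6*(-1/5) + 6*(1/5) = -6/5 + 6/5 = 0)
T = -4 (T = -4 + 1*0 = -4 + 0 = -4)
(-215*(-124))*T = -215*(-124)*(-4) = 26660*(-4) = -106640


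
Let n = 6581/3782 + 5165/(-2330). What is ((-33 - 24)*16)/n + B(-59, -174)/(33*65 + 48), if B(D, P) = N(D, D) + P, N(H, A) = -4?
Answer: 32636135814/17057885 ≈ 1913.3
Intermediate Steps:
B(D, P) = -4 + P
n = -210015/440603 (n = 6581*(1/3782) + 5165*(-1/2330) = 6581/3782 - 1033/466 = -210015/440603 ≈ -0.47665)
((-33 - 24)*16)/n + B(-59, -174)/(33*65 + 48) = ((-33 - 24)*16)/(-210015/440603) + (-4 - 174)/(33*65 + 48) = -57*16*(-440603/210015) - 178/(2145 + 48) = -912*(-440603/210015) - 178/2193 = 133943312/70005 - 178*1/2193 = 133943312/70005 - 178/2193 = 32636135814/17057885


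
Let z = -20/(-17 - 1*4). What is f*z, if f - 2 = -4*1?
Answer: -40/21 ≈ -1.9048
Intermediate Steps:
f = -2 (f = 2 - 4*1 = 2 - 4 = -2)
z = 20/21 (z = -20/(-17 - 4) = -20/(-21) = -20*(-1/21) = 20/21 ≈ 0.95238)
f*z = -2*20/21 = -40/21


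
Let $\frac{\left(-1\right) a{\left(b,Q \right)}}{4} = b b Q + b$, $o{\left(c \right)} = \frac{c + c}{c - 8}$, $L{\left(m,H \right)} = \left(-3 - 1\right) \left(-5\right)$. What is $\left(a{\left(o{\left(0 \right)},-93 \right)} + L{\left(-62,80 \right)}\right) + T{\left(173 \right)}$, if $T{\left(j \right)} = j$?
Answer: $193$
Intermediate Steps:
$L{\left(m,H \right)} = 20$ ($L{\left(m,H \right)} = \left(-4\right) \left(-5\right) = 20$)
$o{\left(c \right)} = \frac{2 c}{-8 + c}$
$a{\left(b,Q \right)} = - 4 b - 4 Q b^{2}$ ($a{\left(b,Q \right)} = - 4 \left(b b Q + b\right) = - 4 \left(b^{2} Q + b\right) = - 4 \left(Q b^{2} + b\right) = - 4 \left(b + Q b^{2}\right) = - 4 b - 4 Q b^{2}$)
$\left(a{\left(o{\left(0 \right)},-93 \right)} + L{\left(-62,80 \right)}\right) + T{\left(173 \right)} = \left(- 4 \cdot 2 \cdot 0 \frac{1}{-8 + 0} \left(1 - 93 \cdot 2 \cdot 0 \frac{1}{-8 + 0}\right) + 20\right) + 173 = \left(- 4 \cdot 2 \cdot 0 \frac{1}{-8} \left(1 - 93 \cdot 2 \cdot 0 \frac{1}{-8}\right) + 20\right) + 173 = \left(- 4 \cdot 2 \cdot 0 \left(- \frac{1}{8}\right) \left(1 - 93 \cdot 2 \cdot 0 \left(- \frac{1}{8}\right)\right) + 20\right) + 173 = \left(\left(-4\right) 0 \left(1 - 0\right) + 20\right) + 173 = \left(\left(-4\right) 0 \left(1 + 0\right) + 20\right) + 173 = \left(\left(-4\right) 0 \cdot 1 + 20\right) + 173 = \left(0 + 20\right) + 173 = 20 + 173 = 193$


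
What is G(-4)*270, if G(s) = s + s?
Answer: -2160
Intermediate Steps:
G(s) = 2*s
G(-4)*270 = (2*(-4))*270 = -8*270 = -2160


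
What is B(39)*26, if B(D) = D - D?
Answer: 0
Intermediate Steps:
B(D) = 0
B(39)*26 = 0*26 = 0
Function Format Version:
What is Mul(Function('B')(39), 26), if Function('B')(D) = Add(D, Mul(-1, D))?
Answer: 0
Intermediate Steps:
Function('B')(D) = 0
Mul(Function('B')(39), 26) = Mul(0, 26) = 0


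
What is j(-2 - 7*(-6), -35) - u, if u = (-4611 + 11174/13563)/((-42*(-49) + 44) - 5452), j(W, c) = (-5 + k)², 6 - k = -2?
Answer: 346396631/45436050 ≈ 7.6238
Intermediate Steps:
k = 8 (k = 6 - 1*(-2) = 6 + 2 = 8)
j(W, c) = 9 (j(W, c) = (-5 + 8)² = 3² = 9)
u = 62527819/45436050 (u = (-4611 + 11174*(1/13563))/((2058 + 44) - 5452) = (-4611 + 11174/13563)/(2102 - 5452) = -62527819/13563/(-3350) = -62527819/13563*(-1/3350) = 62527819/45436050 ≈ 1.3762)
j(-2 - 7*(-6), -35) - u = 9 - 1*62527819/45436050 = 9 - 62527819/45436050 = 346396631/45436050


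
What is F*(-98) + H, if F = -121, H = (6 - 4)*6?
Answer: 11870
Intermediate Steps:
H = 12 (H = 2*6 = 12)
F*(-98) + H = -121*(-98) + 12 = 11858 + 12 = 11870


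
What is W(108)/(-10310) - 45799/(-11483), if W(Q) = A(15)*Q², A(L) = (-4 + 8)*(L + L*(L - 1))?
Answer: -12007175311/11838973 ≈ -1014.2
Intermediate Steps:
A(L) = 4*L + 4*L*(-1 + L) (A(L) = 4*(L + L*(-1 + L)) = 4*L + 4*L*(-1 + L))
W(Q) = 900*Q² (W(Q) = (4*15²)*Q² = (4*225)*Q² = 900*Q²)
W(108)/(-10310) - 45799/(-11483) = (900*108²)/(-10310) - 45799/(-11483) = (900*11664)*(-1/10310) - 45799*(-1/11483) = 10497600*(-1/10310) + 45799/11483 = -1049760/1031 + 45799/11483 = -12007175311/11838973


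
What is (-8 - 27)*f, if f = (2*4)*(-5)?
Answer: 1400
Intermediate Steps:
f = -40 (f = 8*(-5) = -40)
(-8 - 27)*f = (-8 - 27)*(-40) = -35*(-40) = 1400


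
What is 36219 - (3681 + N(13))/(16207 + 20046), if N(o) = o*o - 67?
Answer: 1313043624/36253 ≈ 36219.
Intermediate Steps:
N(o) = -67 + o² (N(o) = o² - 67 = -67 + o²)
36219 - (3681 + N(13))/(16207 + 20046) = 36219 - (3681 + (-67 + 13²))/(16207 + 20046) = 36219 - (3681 + (-67 + 169))/36253 = 36219 - (3681 + 102)/36253 = 36219 - 3783/36253 = 1313043624/36253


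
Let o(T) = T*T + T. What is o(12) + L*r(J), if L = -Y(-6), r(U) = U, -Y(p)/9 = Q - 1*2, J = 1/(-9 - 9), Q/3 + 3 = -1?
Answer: 163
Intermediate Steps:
Q = -12 (Q = -9 + 3*(-1) = -9 - 3 = -12)
J = -1/18 (J = 1/(-18) = -1/18 ≈ -0.055556)
Y(p) = 126 (Y(p) = -9*(-12 - 1*2) = -9*(-12 - 2) = -9*(-14) = 126)
L = -126 (L = -1*126 = -126)
o(T) = T + T² (o(T) = T² + T = T + T²)
o(12) + L*r(J) = 12*(1 + 12) - 126*(-1/18) = 12*13 + 7 = 156 + 7 = 163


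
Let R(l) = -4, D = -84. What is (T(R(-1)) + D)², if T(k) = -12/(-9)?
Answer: 61504/9 ≈ 6833.8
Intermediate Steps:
T(k) = 4/3 (T(k) = -12*(-⅑) = 4/3)
(T(R(-1)) + D)² = (4/3 - 84)² = (-248/3)² = 61504/9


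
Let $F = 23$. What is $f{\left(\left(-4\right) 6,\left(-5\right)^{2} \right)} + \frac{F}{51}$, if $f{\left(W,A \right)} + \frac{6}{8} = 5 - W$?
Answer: $\frac{5855}{204} \approx 28.701$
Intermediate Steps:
$f{\left(W,A \right)} = \frac{17}{4} - W$ ($f{\left(W,A \right)} = - \frac{3}{4} - \left(-5 + W\right) = \frac{17}{4} - W$)
$f{\left(\left(-4\right) 6,\left(-5\right)^{2} \right)} + \frac{F}{51} = \left(\frac{17}{4} - \left(-4\right) 6\right) + \frac{1}{51} \cdot 23 = \left(\frac{17}{4} - -24\right) + \frac{1}{51} \cdot 23 = \left(\frac{17}{4} + 24\right) + \frac{23}{51} = \frac{113}{4} + \frac{23}{51} = \frac{5855}{204}$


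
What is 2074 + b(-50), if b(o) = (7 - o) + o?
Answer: 2081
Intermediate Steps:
b(o) = 7
2074 + b(-50) = 2074 + 7 = 2081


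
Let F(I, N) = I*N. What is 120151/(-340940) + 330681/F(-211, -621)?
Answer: 32332958153/14891236380 ≈ 2.1713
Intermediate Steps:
120151/(-340940) + 330681/F(-211, -621) = 120151/(-340940) + 330681/((-211*(-621))) = 120151*(-1/340940) + 330681/131031 = -120151/340940 + 330681*(1/131031) = -120151/340940 + 110227/43677 = 32332958153/14891236380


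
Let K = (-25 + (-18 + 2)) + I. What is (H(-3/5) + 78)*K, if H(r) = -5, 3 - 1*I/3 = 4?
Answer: -3212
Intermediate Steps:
I = -3 (I = 9 - 3*4 = 9 - 12 = -3)
K = -44 (K = (-25 + (-18 + 2)) - 3 = (-25 - 16) - 3 = -41 - 3 = -44)
(H(-3/5) + 78)*K = (-5 + 78)*(-44) = 73*(-44) = -3212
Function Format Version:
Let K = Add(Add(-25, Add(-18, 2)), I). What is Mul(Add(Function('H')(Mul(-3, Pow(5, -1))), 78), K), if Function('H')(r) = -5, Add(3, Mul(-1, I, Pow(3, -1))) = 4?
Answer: -3212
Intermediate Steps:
I = -3 (I = Add(9, Mul(-3, 4)) = Add(9, -12) = -3)
K = -44 (K = Add(Add(-25, Add(-18, 2)), -3) = Add(Add(-25, -16), -3) = Add(-41, -3) = -44)
Mul(Add(Function('H')(Mul(-3, Pow(5, -1))), 78), K) = Mul(Add(-5, 78), -44) = Mul(73, -44) = -3212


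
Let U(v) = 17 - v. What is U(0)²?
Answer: 289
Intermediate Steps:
U(0)² = (17 - 1*0)² = (17 + 0)² = 17² = 289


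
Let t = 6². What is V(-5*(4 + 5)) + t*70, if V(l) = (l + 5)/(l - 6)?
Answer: 128560/51 ≈ 2520.8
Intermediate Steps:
t = 36
V(l) = (5 + l)/(-6 + l)
V(-5*(4 + 5)) + t*70 = (5 - 5*(4 + 5))/(-6 - 5*(4 + 5)) + 36*70 = (5 - 5*9)/(-6 - 5*9) + 2520 = (5 - 45)/(-6 - 45) + 2520 = -40/(-51) + 2520 = -1/51*(-40) + 2520 = 40/51 + 2520 = 128560/51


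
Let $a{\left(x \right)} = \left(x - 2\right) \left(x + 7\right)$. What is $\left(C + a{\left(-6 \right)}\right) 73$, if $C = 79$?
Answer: $5183$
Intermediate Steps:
$a{\left(x \right)} = \left(-2 + x\right) \left(7 + x\right)$
$\left(C + a{\left(-6 \right)}\right) 73 = \left(79 + \left(-14 + \left(-6\right)^{2} + 5 \left(-6\right)\right)\right) 73 = \left(79 - 8\right) 73 = 71 \cdot 73 = 5183$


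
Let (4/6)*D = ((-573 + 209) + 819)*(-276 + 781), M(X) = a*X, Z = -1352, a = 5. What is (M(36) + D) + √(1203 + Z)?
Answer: 689685/2 + I*√149 ≈ 3.4484e+5 + 12.207*I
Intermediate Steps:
M(X) = 5*X
D = 689325/2 (D = 3*(((-573 + 209) + 819)*(-276 + 781))/2 = 3*((-364 + 819)*505)/2 = 3*(455*505)/2 = (3/2)*229775 = 689325/2 ≈ 3.4466e+5)
(M(36) + D) + √(1203 + Z) = (5*36 + 689325/2) + √(1203 - 1352) = (180 + 689325/2) + √(-149) = 689685/2 + I*√149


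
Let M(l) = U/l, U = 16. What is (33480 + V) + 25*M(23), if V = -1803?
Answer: 728971/23 ≈ 31694.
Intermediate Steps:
M(l) = 16/l
(33480 + V) + 25*M(23) = (33480 - 1803) + 25*(16/23) = 31677 + 25*(16*(1/23)) = 31677 + 25*(16/23) = 31677 + 400/23 = 728971/23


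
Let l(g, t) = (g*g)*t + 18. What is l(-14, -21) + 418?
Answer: -3680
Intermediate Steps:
l(g, t) = 18 + t*g**2 (l(g, t) = g**2*t + 18 = t*g**2 + 18 = 18 + t*g**2)
l(-14, -21) + 418 = (18 - 21*(-14)**2) + 418 = (18 - 21*196) + 418 = (18 - 4116) + 418 = -4098 + 418 = -3680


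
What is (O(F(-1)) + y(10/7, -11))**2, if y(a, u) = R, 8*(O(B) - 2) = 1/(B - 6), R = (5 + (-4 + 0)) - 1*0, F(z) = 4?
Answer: 2209/256 ≈ 8.6289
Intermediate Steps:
R = 1 (R = (5 - 4) + 0 = 1 + 0 = 1)
O(B) = 2 + 1/(8*(-6 + B)) (O(B) = 2 + 1/(8*(B - 6)) = 2 + 1/(8*(-6 + B)))
y(a, u) = 1
(O(F(-1)) + y(10/7, -11))**2 = ((-95 + 16*4)/(8*(-6 + 4)) + 1)**2 = ((1/8)*(-95 + 64)/(-2) + 1)**2 = ((1/8)*(-1/2)*(-31) + 1)**2 = (31/16 + 1)**2 = (47/16)**2 = 2209/256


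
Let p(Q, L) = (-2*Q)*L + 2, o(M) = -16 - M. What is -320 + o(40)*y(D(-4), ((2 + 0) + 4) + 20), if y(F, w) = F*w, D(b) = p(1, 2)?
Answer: 2592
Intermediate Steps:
p(Q, L) = 2 - 2*L*Q (p(Q, L) = -2*L*Q + 2 = 2 - 2*L*Q)
D(b) = -2 (D(b) = 2 - 2*2*1 = 2 - 4 = -2)
-320 + o(40)*y(D(-4), ((2 + 0) + 4) + 20) = -320 + (-16 - 1*40)*(-2*(((2 + 0) + 4) + 20)) = -320 + (-16 - 40)*(-2*((2 + 4) + 20)) = -320 - (-112)*(6 + 20) = -320 - (-112)*26 = -320 - 56*(-52) = -320 + 2912 = 2592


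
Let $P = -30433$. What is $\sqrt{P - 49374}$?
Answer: $i \sqrt{79807} \approx 282.5 i$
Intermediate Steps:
$\sqrt{P - 49374} = \sqrt{-30433 - 49374} = \sqrt{-79807} = i \sqrt{79807}$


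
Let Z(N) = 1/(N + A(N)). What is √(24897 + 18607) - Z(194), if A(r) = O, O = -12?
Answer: -1/182 + 4*√2719 ≈ 208.57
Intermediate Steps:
A(r) = -12
Z(N) = 1/(-12 + N) (Z(N) = 1/(N - 12) = 1/(-12 + N))
√(24897 + 18607) - Z(194) = √(24897 + 18607) - 1/(-12 + 194) = √43504 - 1/182 = 4*√2719 - 1*1/182 = 4*√2719 - 1/182 = -1/182 + 4*√2719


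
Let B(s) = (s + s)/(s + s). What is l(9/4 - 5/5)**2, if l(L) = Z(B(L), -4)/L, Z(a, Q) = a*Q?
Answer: 256/25 ≈ 10.240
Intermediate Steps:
B(s) = 1 (B(s) = (2*s)/((2*s)) = (2*s)*(1/(2*s)) = 1)
Z(a, Q) = Q*a
l(L) = -4/L (l(L) = (-4*1)/L = -4/L)
l(9/4 - 5/5)**2 = (-4/(9/4 - 5/5))**2 = (-4/(9*(1/4) - 5*1/5))**2 = (-4/(9/4 - 1))**2 = (-4/5/4)**2 = (-4*4/5)**2 = (-16/5)**2 = 256/25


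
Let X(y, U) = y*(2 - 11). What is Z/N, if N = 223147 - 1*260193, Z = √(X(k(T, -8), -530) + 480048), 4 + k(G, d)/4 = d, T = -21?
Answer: -2*√30030/18523 ≈ -0.018711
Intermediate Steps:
k(G, d) = -16 + 4*d
X(y, U) = -9*y (X(y, U) = y*(-9) = -9*y)
Z = 4*√30030 (Z = √(-9*(-16 + 4*(-8)) + 480048) = √(-9*(-16 - 32) + 480048) = √(-9*(-48) + 480048) = √(432 + 480048) = √480480 = 4*√30030 ≈ 693.17)
N = -37046 (N = 223147 - 260193 = -37046)
Z/N = (4*√30030)/(-37046) = (4*√30030)*(-1/37046) = -2*√30030/18523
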